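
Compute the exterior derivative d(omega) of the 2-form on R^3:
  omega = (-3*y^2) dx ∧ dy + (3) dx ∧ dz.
d(omega) = 0

For a 2-form omega = sum_{i<j} g_{ij} dx_i ∧ dx_j, the exterior derivative is
  d(omega) = sum_{i<j} d(g_{ij}) ∧ dx_i ∧ dx_j = sum_{i<j, k} (∂g_{ij}/∂x_k) dx_k ∧ dx_i ∧ dx_j.
Expand each term, using dx_k ∧ dx_i ∧ dx_j = sgn(permutation) dx_{(a)} ∧ dx_{(b)} ∧ dx_{(c)} with (a < b < c) sorted:

Collecting like 3-forms: d(omega) = 0.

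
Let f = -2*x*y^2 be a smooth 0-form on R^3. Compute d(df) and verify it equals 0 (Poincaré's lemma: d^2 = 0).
d(df) = 0

Step 1: df = sum_i (∂f/∂x_i) dx_i = (-2*y^2) dx + (-4*x*y) dy + (0) dz.
Step 2: Apply d again. Using the 1-form formula, the coefficient of dx ∧ dy in d(df) is ∂^2 f/∂x ∂y - ∂^2 f/∂y ∂x = (-4*y) - (-4*y) = 0 (equality of mixed partials for smooth f).
Similarly for dx ∧ dz and dy ∧ dz — all coefficients vanish. So d(df) = 0.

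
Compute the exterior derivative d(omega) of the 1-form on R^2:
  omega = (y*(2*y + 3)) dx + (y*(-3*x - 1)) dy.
d(omega) = (-7*y - 3) dx ∧ dy

For a 1-form omega = sum_i f_i dx_i, the exterior derivative is
  d(omega) = sum_{i < j} (∂f_j/∂x_i - ∂f_i/∂x_j) dx_i ∧ dx_j.
  coefficient of dx ∧ dy: ∂f_2/∂x - ∂f_1/∂y = ∂(y*(-3*x - 1))/∂x - ∂(y*(2*y + 3))/∂y = -7*y - 3
Assembling: d(omega) = (-7*y - 3) dx ∧ dy.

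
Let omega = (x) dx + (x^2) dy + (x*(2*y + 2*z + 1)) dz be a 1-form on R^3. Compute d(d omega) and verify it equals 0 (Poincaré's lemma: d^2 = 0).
d(d omega) = 0

Step 1: d omega = sum_{i<j} (∂f_j/∂x_i - ∂f_i/∂x_j) dx_i ∧ dx_j:
  coeff of dx ∧ dy: 2*x
  coeff of dx ∧ dz: 2*y + 2*z + 1
  coeff of dy ∧ dz: 2*x
Step 2: Apply d again to each 2-form coefficient. The only possible 3-form in R^3 is dx ∧ dy ∧ dz, with coefficient
  ∂(coeff of dy∧dz)/∂x - ∂(coeff of dx∧dz)/∂y + ∂(coeff of dx∧dy)/∂z
  = ∂/∂x (2*x) - ∂/∂y (2*y + 2*z + 1) + ∂/∂z (2*x).
Each of these terms simplifies to sums of mixed partials that cancel in pairs. The result is 0 (by equality of mixed partials for smooth functions — Schwarz / Clairaut).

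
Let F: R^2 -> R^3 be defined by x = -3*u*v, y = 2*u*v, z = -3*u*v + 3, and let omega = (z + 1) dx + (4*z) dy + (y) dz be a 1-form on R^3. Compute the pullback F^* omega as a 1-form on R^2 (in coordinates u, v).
F^* omega = (3*v*(-7*u*v + 4)) du + (3*u*(-7*u*v + 4)) dv

Using F^*(f dg) = (f ∘ F) d(g ∘ F), substitute each coordinate x_i by F_i(u, v) in f_i, and replace dx_i by d F_i = (∂F_i/∂u) du + (∂F_i/∂v) dv.
  For the x component: f_1(F) = -3*u*v + 4; d F_1 = (-3*v) du + (-3*u) dv
  For the y component: f_2(F) = -12*u*v + 12; d F_2 = (2*v) du + (2*u) dv
  For the z component: f_3(F) = 2*u*v; d F_3 = (-3*v) du + (-3*u) dv
Combining and collecting du, dv coefficients:
  coeff of du: 3*v*(-7*u*v + 4)
  coeff of dv: 3*u*(-7*u*v + 4)
F^* omega = (3*v*(-7*u*v + 4)) du + (3*u*(-7*u*v + 4)) dv.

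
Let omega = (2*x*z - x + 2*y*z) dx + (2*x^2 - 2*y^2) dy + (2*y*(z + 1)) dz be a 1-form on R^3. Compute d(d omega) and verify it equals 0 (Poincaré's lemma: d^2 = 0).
d(d omega) = 0

Step 1: d omega = sum_{i<j} (∂f_j/∂x_i - ∂f_i/∂x_j) dx_i ∧ dx_j:
  coeff of dx ∧ dy: 4*x - 2*z
  coeff of dx ∧ dz: -2*x - 2*y
  coeff of dy ∧ dz: 2*z + 2
Step 2: Apply d again to each 2-form coefficient. The only possible 3-form in R^3 is dx ∧ dy ∧ dz, with coefficient
  ∂(coeff of dy∧dz)/∂x - ∂(coeff of dx∧dz)/∂y + ∂(coeff of dx∧dy)/∂z
  = ∂/∂x (2*z + 2) - ∂/∂y (-2*x - 2*y) + ∂/∂z (4*x - 2*z).
Each of these terms simplifies to sums of mixed partials that cancel in pairs. The result is 0 (by equality of mixed partials for smooth functions — Schwarz / Clairaut).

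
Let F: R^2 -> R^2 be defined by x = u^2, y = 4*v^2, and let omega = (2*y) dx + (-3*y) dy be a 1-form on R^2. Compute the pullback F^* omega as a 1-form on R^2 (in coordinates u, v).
F^* omega = (16*u*v^2) du + (-96*v^3) dv

Using F^*(f dg) = (f ∘ F) d(g ∘ F), substitute each coordinate x_i by F_i(u, v) in f_i, and replace dx_i by d F_i = (∂F_i/∂u) du + (∂F_i/∂v) dv.
  For the x component: f_1(F) = 8*v^2; d F_1 = (2*u) du + (0) dv
  For the y component: f_2(F) = -12*v^2; d F_2 = (0) du + (8*v) dv
Combining and collecting du, dv coefficients:
  coeff of du: 16*u*v^2
  coeff of dv: -96*v^3
F^* omega = (16*u*v^2) du + (-96*v^3) dv.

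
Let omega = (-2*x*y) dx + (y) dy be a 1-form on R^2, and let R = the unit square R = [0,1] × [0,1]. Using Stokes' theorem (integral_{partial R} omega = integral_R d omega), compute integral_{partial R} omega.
integral_(partial R) omega = 1

Stokes: integral_partial_R omega = integral_R d omega with d omega = (∂Q/∂x - ∂P/∂y) dx ∧ dy.
  ∂Q/∂x = 0
  ∂P/∂y = -2*x
  integrand = ∂Q/∂x - ∂P/∂y = 2*x.
Integrating over R: integral_0^1 integral_0^1 (2*x) dx dy = 1.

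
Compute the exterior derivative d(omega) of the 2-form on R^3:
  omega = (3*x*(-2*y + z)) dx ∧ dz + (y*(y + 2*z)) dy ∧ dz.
d(omega) = (6*x) dx ∧ dy ∧ dz

For a 2-form omega = sum_{i<j} g_{ij} dx_i ∧ dx_j, the exterior derivative is
  d(omega) = sum_{i<j} d(g_{ij}) ∧ dx_i ∧ dx_j = sum_{i<j, k} (∂g_{ij}/∂x_k) dx_k ∧ dx_i ∧ dx_j.
Expand each term, using dx_k ∧ dx_i ∧ dx_j = sgn(permutation) dx_{(a)} ∧ dx_{(b)} ∧ dx_{(c)} with (a < b < c) sorted:
  d(3*x*(-2*y + z)) includes (∂/∂y)(3*x*(-2*y + z)) dy = (-6*x) dy, which multiplied by dx ∧ dz gives (6*x) dx ∧ dy ∧ dz
Collecting like 3-forms: d(omega) = (6*x) dx ∧ dy ∧ dz.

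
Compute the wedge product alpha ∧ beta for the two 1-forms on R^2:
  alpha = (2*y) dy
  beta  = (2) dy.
alpha ∧ beta = 0

Distribute the wedge, using dx_i ∧ dx_j = -dx_j ∧ dx_i and dx_i ∧ dx_i = 0. For each pair (i, j) with i < j, the coefficient of dx_i ∧ dx_j in alpha ∧ beta is (alpha_i * beta_j - alpha_j * beta_i). Collecting: alpha ∧ beta = 0.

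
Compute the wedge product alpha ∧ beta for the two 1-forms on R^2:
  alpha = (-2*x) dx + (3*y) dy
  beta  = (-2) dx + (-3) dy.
alpha ∧ beta = (6*x + 6*y) dx ∧ dy

Distribute the wedge, using dx_i ∧ dx_j = -dx_j ∧ dx_i and dx_i ∧ dx_i = 0. For each pair (i, j) with i < j, the coefficient of dx_i ∧ dx_j in alpha ∧ beta is (alpha_i * beta_j - alpha_j * beta_i). Collecting: alpha ∧ beta = (6*x + 6*y) dx ∧ dy.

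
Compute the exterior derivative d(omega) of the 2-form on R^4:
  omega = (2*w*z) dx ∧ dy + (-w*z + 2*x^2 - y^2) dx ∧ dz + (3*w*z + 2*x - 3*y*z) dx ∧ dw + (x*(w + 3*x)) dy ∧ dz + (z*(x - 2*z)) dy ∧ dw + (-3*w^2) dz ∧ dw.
d(omega) = (3*w + 6*x + 2*y) dx ∧ dy ∧ dz + (6*z) dx ∧ dy ∧ dw + (-3*w + 3*y - z) dx ∧ dz ∧ dw + (4*z) dy ∧ dz ∧ dw

For a 2-form omega = sum_{i<j} g_{ij} dx_i ∧ dx_j, the exterior derivative is
  d(omega) = sum_{i<j} d(g_{ij}) ∧ dx_i ∧ dx_j = sum_{i<j, k} (∂g_{ij}/∂x_k) dx_k ∧ dx_i ∧ dx_j.
Expand each term, using dx_k ∧ dx_i ∧ dx_j = sgn(permutation) dx_{(a)} ∧ dx_{(b)} ∧ dx_{(c)} with (a < b < c) sorted:
  d(2*w*z) includes (∂/∂z)(2*w*z) dz = (2*w) dz, which multiplied by dx ∧ dy gives (2*w) dx ∧ dy ∧ dz
  d(2*w*z) includes (∂/∂w)(2*w*z) dw = (2*z) dw, which multiplied by dx ∧ dy gives (2*z) dx ∧ dy ∧ dw
  d(-w*z + 2*x^2 - y^2) includes (∂/∂y)(-w*z + 2*x^2 - y^2) dy = (-2*y) dy, which multiplied by dx ∧ dz gives (2*y) dx ∧ dy ∧ dz
  d(-w*z + 2*x^2 - y^2) includes (∂/∂w)(-w*z + 2*x^2 - y^2) dw = (-z) dw, which multiplied by dx ∧ dz gives (-z) dx ∧ dz ∧ dw
  d(3*w*z + 2*x - 3*y*z) includes (∂/∂y)(3*w*z + 2*x - 3*y*z) dy = (-3*z) dy, which multiplied by dx ∧ dw gives (3*z) dx ∧ dy ∧ dw
  d(3*w*z + 2*x - 3*y*z) includes (∂/∂z)(3*w*z + 2*x - 3*y*z) dz = (3*w - 3*y) dz, which multiplied by dx ∧ dw gives (-3*w + 3*y) dx ∧ dz ∧ dw
  d(x*(w + 3*x)) includes (∂/∂x)(x*(w + 3*x)) dx = (w + 6*x) dx, which multiplied by dy ∧ dz gives (w + 6*x) dx ∧ dy ∧ dz
  d(x*(w + 3*x)) includes (∂/∂w)(x*(w + 3*x)) dw = (x) dw, which multiplied by dy ∧ dz gives (x) dy ∧ dz ∧ dw
  d(z*(x - 2*z)) includes (∂/∂x)(z*(x - 2*z)) dx = (z) dx, which multiplied by dy ∧ dw gives (z) dx ∧ dy ∧ dw
  d(z*(x - 2*z)) includes (∂/∂z)(z*(x - 2*z)) dz = (x - 4*z) dz, which multiplied by dy ∧ dw gives (-x + 4*z) dy ∧ dz ∧ dw
Collecting like 3-forms: d(omega) = (3*w + 6*x + 2*y) dx ∧ dy ∧ dz + (6*z) dx ∧ dy ∧ dw + (-3*w + 3*y - z) dx ∧ dz ∧ dw + (4*z) dy ∧ dz ∧ dw.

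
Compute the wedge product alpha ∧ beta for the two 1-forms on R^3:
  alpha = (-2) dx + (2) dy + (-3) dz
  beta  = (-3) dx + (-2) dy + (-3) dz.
alpha ∧ beta = (10) dx ∧ dy + (-3) dx ∧ dz + (-12) dy ∧ dz

Distribute the wedge, using dx_i ∧ dx_j = -dx_j ∧ dx_i and dx_i ∧ dx_i = 0. For each pair (i, j) with i < j, the coefficient of dx_i ∧ dx_j in alpha ∧ beta is (alpha_i * beta_j - alpha_j * beta_i). Collecting: alpha ∧ beta = (10) dx ∧ dy + (-3) dx ∧ dz + (-12) dy ∧ dz.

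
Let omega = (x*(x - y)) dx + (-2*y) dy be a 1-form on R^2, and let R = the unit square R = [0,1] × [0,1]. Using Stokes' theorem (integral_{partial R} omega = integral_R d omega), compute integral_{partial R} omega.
integral_(partial R) omega = 1/2

Stokes: integral_partial_R omega = integral_R d omega with d omega = (∂Q/∂x - ∂P/∂y) dx ∧ dy.
  ∂Q/∂x = 0
  ∂P/∂y = -x
  integrand = ∂Q/∂x - ∂P/∂y = x.
Integrating over R: integral_0^1 integral_0^1 (x) dx dy = 1/2.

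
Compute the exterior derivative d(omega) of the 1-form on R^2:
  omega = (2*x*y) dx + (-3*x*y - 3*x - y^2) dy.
d(omega) = (-2*x - 3*y - 3) dx ∧ dy

For a 1-form omega = sum_i f_i dx_i, the exterior derivative is
  d(omega) = sum_{i < j} (∂f_j/∂x_i - ∂f_i/∂x_j) dx_i ∧ dx_j.
  coefficient of dx ∧ dy: ∂f_2/∂x - ∂f_1/∂y = ∂(-3*x*y - 3*x - y^2)/∂x - ∂(2*x*y)/∂y = -2*x - 3*y - 3
Assembling: d(omega) = (-2*x - 3*y - 3) dx ∧ dy.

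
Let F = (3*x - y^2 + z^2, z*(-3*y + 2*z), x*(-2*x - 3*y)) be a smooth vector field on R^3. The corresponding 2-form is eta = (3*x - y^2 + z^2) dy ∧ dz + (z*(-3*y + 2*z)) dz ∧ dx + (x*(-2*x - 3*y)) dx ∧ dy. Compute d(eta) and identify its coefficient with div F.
d(eta) = (3 - 3*z) dx ∧ dy ∧ dz; div F = 3 - 3*z

For a 2-form in R^3 of the form above, applying d gives a 3-form with coefficient ∂P/∂x + ∂Q/∂y + ∂R/∂z:
  ∂P/∂x = 3
  ∂Q/∂y = -3*z
  ∂R/∂z = 0
Sum = 3 - 3*z, which is exactly div F.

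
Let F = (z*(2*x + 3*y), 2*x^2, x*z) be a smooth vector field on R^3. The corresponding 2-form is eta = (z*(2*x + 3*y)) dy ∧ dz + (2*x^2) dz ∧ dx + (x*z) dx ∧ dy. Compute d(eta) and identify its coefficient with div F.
d(eta) = (x + 2*z) dx ∧ dy ∧ dz; div F = x + 2*z

For a 2-form in R^3 of the form above, applying d gives a 3-form with coefficient ∂P/∂x + ∂Q/∂y + ∂R/∂z:
  ∂P/∂x = 2*z
  ∂Q/∂y = 0
  ∂R/∂z = x
Sum = x + 2*z, which is exactly div F.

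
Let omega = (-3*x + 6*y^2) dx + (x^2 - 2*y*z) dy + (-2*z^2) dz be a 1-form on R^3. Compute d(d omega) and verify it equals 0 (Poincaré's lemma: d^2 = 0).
d(d omega) = 0

Step 1: d omega = sum_{i<j} (∂f_j/∂x_i - ∂f_i/∂x_j) dx_i ∧ dx_j:
  coeff of dx ∧ dy: 2*x - 12*y
  coeff of dx ∧ dz: 0
  coeff of dy ∧ dz: 2*y
Step 2: Apply d again to each 2-form coefficient. The only possible 3-form in R^3 is dx ∧ dy ∧ dz, with coefficient
  ∂(coeff of dy∧dz)/∂x - ∂(coeff of dx∧dz)/∂y + ∂(coeff of dx∧dy)/∂z
  = ∂/∂x (2*y) - ∂/∂y (0) + ∂/∂z (2*x - 12*y).
Each of these terms simplifies to sums of mixed partials that cancel in pairs. The result is 0 (by equality of mixed partials for smooth functions — Schwarz / Clairaut).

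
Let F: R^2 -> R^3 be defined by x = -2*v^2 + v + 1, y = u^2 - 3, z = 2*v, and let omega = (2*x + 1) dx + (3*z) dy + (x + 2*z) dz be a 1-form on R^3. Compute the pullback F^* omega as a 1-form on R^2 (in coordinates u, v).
F^* omega = (12*u*v) du + (16*v^3 - 16*v^2 + 5) dv

Using F^*(f dg) = (f ∘ F) d(g ∘ F), substitute each coordinate x_i by F_i(u, v) in f_i, and replace dx_i by d F_i = (∂F_i/∂u) du + (∂F_i/∂v) dv.
  For the x component: f_1(F) = -4*v^2 + 2*v + 3; d F_1 = (0) du + (1 - 4*v) dv
  For the y component: f_2(F) = 6*v; d F_2 = (2*u) du + (0) dv
  For the z component: f_3(F) = -2*v^2 + 5*v + 1; d F_3 = (0) du + (2) dv
Combining and collecting du, dv coefficients:
  coeff of du: 12*u*v
  coeff of dv: 16*v^3 - 16*v^2 + 5
F^* omega = (12*u*v) du + (16*v^3 - 16*v^2 + 5) dv.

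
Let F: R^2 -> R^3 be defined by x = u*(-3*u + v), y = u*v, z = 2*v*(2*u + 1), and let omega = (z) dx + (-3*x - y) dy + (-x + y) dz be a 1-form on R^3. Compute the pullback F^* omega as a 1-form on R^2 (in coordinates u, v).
F^* omega = (v*(-3*u^2 - 12*u + 2*v)) du + (u*(21*u^2 + 6*u + 2*v)) dv

Using F^*(f dg) = (f ∘ F) d(g ∘ F), substitute each coordinate x_i by F_i(u, v) in f_i, and replace dx_i by d F_i = (∂F_i/∂u) du + (∂F_i/∂v) dv.
  For the x component: f_1(F) = 2*v*(2*u + 1); d F_1 = (-6*u + v) du + (u) dv
  For the y component: f_2(F) = u*(9*u - 4*v); d F_2 = (v) du + (u) dv
  For the z component: f_3(F) = 3*u^2; d F_3 = (4*v) du + (4*u + 2) dv
Combining and collecting du, dv coefficients:
  coeff of du: v*(-3*u^2 - 12*u + 2*v)
  coeff of dv: u*(21*u^2 + 6*u + 2*v)
F^* omega = (v*(-3*u^2 - 12*u + 2*v)) du + (u*(21*u^2 + 6*u + 2*v)) dv.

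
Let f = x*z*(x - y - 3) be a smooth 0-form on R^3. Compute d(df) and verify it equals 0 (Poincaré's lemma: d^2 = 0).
d(df) = 0

Step 1: df = sum_i (∂f/∂x_i) dx_i = (z*(2*x - y - 3)) dx + (-x*z) dy + (x*(x - y - 3)) dz.
Step 2: Apply d again. Using the 1-form formula, the coefficient of dx ∧ dy in d(df) is ∂^2 f/∂x ∂y - ∂^2 f/∂y ∂x = (-z) - (-z) = 0 (equality of mixed partials for smooth f).
Similarly for dx ∧ dz and dy ∧ dz — all coefficients vanish. So d(df) = 0.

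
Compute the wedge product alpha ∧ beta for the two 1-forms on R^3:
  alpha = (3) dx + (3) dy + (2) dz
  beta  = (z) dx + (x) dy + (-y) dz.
alpha ∧ beta = (3*x - 3*z) dx ∧ dy + (-3*y - 2*z) dx ∧ dz + (-2*x - 3*y) dy ∧ dz

Distribute the wedge, using dx_i ∧ dx_j = -dx_j ∧ dx_i and dx_i ∧ dx_i = 0. For each pair (i, j) with i < j, the coefficient of dx_i ∧ dx_j in alpha ∧ beta is (alpha_i * beta_j - alpha_j * beta_i). Collecting: alpha ∧ beta = (3*x - 3*z) dx ∧ dy + (-3*y - 2*z) dx ∧ dz + (-2*x - 3*y) dy ∧ dz.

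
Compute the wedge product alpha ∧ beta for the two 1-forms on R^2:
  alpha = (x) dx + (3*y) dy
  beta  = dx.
alpha ∧ beta = (-3*y) dx ∧ dy

Distribute the wedge, using dx_i ∧ dx_j = -dx_j ∧ dx_i and dx_i ∧ dx_i = 0. For each pair (i, j) with i < j, the coefficient of dx_i ∧ dx_j in alpha ∧ beta is (alpha_i * beta_j - alpha_j * beta_i). Collecting: alpha ∧ beta = (-3*y) dx ∧ dy.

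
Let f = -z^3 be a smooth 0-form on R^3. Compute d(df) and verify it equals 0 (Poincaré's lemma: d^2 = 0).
d(df) = 0

Step 1: df = sum_i (∂f/∂x_i) dx_i = (0) dx + (0) dy + (-3*z^2) dz.
Step 2: Apply d again. Using the 1-form formula, the coefficient of dx ∧ dy in d(df) is ∂^2 f/∂x ∂y - ∂^2 f/∂y ∂x = (0) - (0) = 0 (equality of mixed partials for smooth f).
Similarly for dx ∧ dz and dy ∧ dz — all coefficients vanish. So d(df) = 0.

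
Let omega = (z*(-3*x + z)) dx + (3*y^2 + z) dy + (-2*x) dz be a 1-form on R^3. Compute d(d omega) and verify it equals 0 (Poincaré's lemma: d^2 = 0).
d(d omega) = 0

Step 1: d omega = sum_{i<j} (∂f_j/∂x_i - ∂f_i/∂x_j) dx_i ∧ dx_j:
  coeff of dx ∧ dy: 0
  coeff of dx ∧ dz: 3*x - 2*z - 2
  coeff of dy ∧ dz: -1
Step 2: Apply d again to each 2-form coefficient. The only possible 3-form in R^3 is dx ∧ dy ∧ dz, with coefficient
  ∂(coeff of dy∧dz)/∂x - ∂(coeff of dx∧dz)/∂y + ∂(coeff of dx∧dy)/∂z
  = ∂/∂x (-1) - ∂/∂y (3*x - 2*z - 2) + ∂/∂z (0).
Each of these terms simplifies to sums of mixed partials that cancel in pairs. The result is 0 (by equality of mixed partials for smooth functions — Schwarz / Clairaut).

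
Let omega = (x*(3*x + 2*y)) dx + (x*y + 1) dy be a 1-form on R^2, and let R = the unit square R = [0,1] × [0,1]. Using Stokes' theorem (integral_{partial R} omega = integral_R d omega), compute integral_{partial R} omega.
integral_(partial R) omega = -1/2

Stokes: integral_partial_R omega = integral_R d omega with d omega = (∂Q/∂x - ∂P/∂y) dx ∧ dy.
  ∂Q/∂x = y
  ∂P/∂y = 2*x
  integrand = ∂Q/∂x - ∂P/∂y = -2*x + y.
Integrating over R: integral_0^1 integral_0^1 (-2*x + y) dx dy = -1/2.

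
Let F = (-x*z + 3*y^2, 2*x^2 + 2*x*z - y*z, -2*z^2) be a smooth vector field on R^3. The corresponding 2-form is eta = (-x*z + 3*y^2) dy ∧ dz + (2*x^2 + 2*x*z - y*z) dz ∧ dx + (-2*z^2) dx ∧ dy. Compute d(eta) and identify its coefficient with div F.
d(eta) = (-6*z) dx ∧ dy ∧ dz; div F = -6*z

For a 2-form in R^3 of the form above, applying d gives a 3-form with coefficient ∂P/∂x + ∂Q/∂y + ∂R/∂z:
  ∂P/∂x = -z
  ∂Q/∂y = -z
  ∂R/∂z = -4*z
Sum = -6*z, which is exactly div F.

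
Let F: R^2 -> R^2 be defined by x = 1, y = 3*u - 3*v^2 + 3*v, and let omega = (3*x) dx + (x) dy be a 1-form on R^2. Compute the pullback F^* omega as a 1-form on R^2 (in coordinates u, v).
F^* omega = (3) du + (3 - 6*v) dv

Using F^*(f dg) = (f ∘ F) d(g ∘ F), substitute each coordinate x_i by F_i(u, v) in f_i, and replace dx_i by d F_i = (∂F_i/∂u) du + (∂F_i/∂v) dv.
  For the x component: f_1(F) = 3; d F_1 = (0) du + (0) dv
  For the y component: f_2(F) = 1; d F_2 = (3) du + (3 - 6*v) dv
Combining and collecting du, dv coefficients:
  coeff of du: 3
  coeff of dv: 3 - 6*v
F^* omega = (3) du + (3 - 6*v) dv.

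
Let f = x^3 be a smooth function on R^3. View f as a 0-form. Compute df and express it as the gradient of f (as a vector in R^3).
df = (3*x^2) dx + (0) dy + (0) dz; grad f = (3*x^2, 0, 0)

For a 0-form f, d f = (∂f/∂x) dx + (∂f/∂y) dy + (∂f/∂z) dz. The components of the vector representation are exactly the entries of grad f in Cartesian coordinates:
  ∂f/∂x = 3*x^2
  ∂f/∂y = 0
  ∂f/∂z = 0.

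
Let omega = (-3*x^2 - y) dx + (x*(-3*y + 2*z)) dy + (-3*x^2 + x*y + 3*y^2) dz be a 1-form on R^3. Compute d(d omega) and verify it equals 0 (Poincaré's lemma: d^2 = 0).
d(d omega) = 0

Step 1: d omega = sum_{i<j} (∂f_j/∂x_i - ∂f_i/∂x_j) dx_i ∧ dx_j:
  coeff of dx ∧ dy: -3*y + 2*z + 1
  coeff of dx ∧ dz: -6*x + y
  coeff of dy ∧ dz: -x + 6*y
Step 2: Apply d again to each 2-form coefficient. The only possible 3-form in R^3 is dx ∧ dy ∧ dz, with coefficient
  ∂(coeff of dy∧dz)/∂x - ∂(coeff of dx∧dz)/∂y + ∂(coeff of dx∧dy)/∂z
  = ∂/∂x (-x + 6*y) - ∂/∂y (-6*x + y) + ∂/∂z (-3*y + 2*z + 1).
Each of these terms simplifies to sums of mixed partials that cancel in pairs. The result is 0 (by equality of mixed partials for smooth functions — Schwarz / Clairaut).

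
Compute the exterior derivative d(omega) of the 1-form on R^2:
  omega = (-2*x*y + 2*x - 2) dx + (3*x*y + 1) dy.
d(omega) = (2*x + 3*y) dx ∧ dy

For a 1-form omega = sum_i f_i dx_i, the exterior derivative is
  d(omega) = sum_{i < j} (∂f_j/∂x_i - ∂f_i/∂x_j) dx_i ∧ dx_j.
  coefficient of dx ∧ dy: ∂f_2/∂x - ∂f_1/∂y = ∂(3*x*y + 1)/∂x - ∂(-2*x*y + 2*x - 2)/∂y = 2*x + 3*y
Assembling: d(omega) = (2*x + 3*y) dx ∧ dy.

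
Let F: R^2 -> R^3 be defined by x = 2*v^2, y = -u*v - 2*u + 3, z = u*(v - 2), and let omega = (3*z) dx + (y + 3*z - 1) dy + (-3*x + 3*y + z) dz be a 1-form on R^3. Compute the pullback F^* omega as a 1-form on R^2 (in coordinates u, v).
F^* omega = (-4*u*v^2 + 32*u - 6*v^3 + 12*v^2 + 7*v - 22) du + (u*(-4*u*v + 6*v^2 - 24*v + 7)) dv

Using F^*(f dg) = (f ∘ F) d(g ∘ F), substitute each coordinate x_i by F_i(u, v) in f_i, and replace dx_i by d F_i = (∂F_i/∂u) du + (∂F_i/∂v) dv.
  For the x component: f_1(F) = 3*u*(v - 2); d F_1 = (0) du + (4*v) dv
  For the y component: f_2(F) = 2*u*v - 8*u + 2; d F_2 = (-v - 2) du + (-u) dv
  For the z component: f_3(F) = -2*u*v - 8*u - 6*v^2 + 9; d F_3 = (v - 2) du + (u) dv
Combining and collecting du, dv coefficients:
  coeff of du: -4*u*v^2 + 32*u - 6*v^3 + 12*v^2 + 7*v - 22
  coeff of dv: u*(-4*u*v + 6*v^2 - 24*v + 7)
F^* omega = (-4*u*v^2 + 32*u - 6*v^3 + 12*v^2 + 7*v - 22) du + (u*(-4*u*v + 6*v^2 - 24*v + 7)) dv.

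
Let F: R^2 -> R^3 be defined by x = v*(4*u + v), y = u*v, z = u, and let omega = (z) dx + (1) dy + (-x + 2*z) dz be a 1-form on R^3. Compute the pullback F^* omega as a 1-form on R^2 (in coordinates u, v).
F^* omega = (2*u - v^2 + v) du + (u*(4*u + 2*v + 1)) dv

Using F^*(f dg) = (f ∘ F) d(g ∘ F), substitute each coordinate x_i by F_i(u, v) in f_i, and replace dx_i by d F_i = (∂F_i/∂u) du + (∂F_i/∂v) dv.
  For the x component: f_1(F) = u; d F_1 = (4*v) du + (4*u + 2*v) dv
  For the y component: f_2(F) = 1; d F_2 = (v) du + (u) dv
  For the z component: f_3(F) = -4*u*v + 2*u - v^2; d F_3 = (1) du + (0) dv
Combining and collecting du, dv coefficients:
  coeff of du: 2*u - v^2 + v
  coeff of dv: u*(4*u + 2*v + 1)
F^* omega = (2*u - v^2 + v) du + (u*(4*u + 2*v + 1)) dv.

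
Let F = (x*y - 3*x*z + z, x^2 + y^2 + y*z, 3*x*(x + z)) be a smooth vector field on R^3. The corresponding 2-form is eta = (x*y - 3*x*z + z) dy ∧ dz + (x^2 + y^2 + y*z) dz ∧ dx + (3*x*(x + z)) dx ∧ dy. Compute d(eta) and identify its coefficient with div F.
d(eta) = (3*x + 3*y - 2*z) dx ∧ dy ∧ dz; div F = 3*x + 3*y - 2*z

For a 2-form in R^3 of the form above, applying d gives a 3-form with coefficient ∂P/∂x + ∂Q/∂y + ∂R/∂z:
  ∂P/∂x = y - 3*z
  ∂Q/∂y = 2*y + z
  ∂R/∂z = 3*x
Sum = 3*x + 3*y - 2*z, which is exactly div F.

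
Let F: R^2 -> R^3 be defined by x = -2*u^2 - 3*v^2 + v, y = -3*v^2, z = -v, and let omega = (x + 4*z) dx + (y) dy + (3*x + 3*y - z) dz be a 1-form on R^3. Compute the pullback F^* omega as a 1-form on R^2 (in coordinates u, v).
F^* omega = (4*u*(2*u^2 + 3*v^2 + 3*v)) du + (12*u^2*v + 4*u^2 + 36*v^3 + 33*v^2 - 7*v) dv

Using F^*(f dg) = (f ∘ F) d(g ∘ F), substitute each coordinate x_i by F_i(u, v) in f_i, and replace dx_i by d F_i = (∂F_i/∂u) du + (∂F_i/∂v) dv.
  For the x component: f_1(F) = -2*u^2 - 3*v^2 - 3*v; d F_1 = (-4*u) du + (1 - 6*v) dv
  For the y component: f_2(F) = -3*v^2; d F_2 = (0) du + (-6*v) dv
  For the z component: f_3(F) = -6*u^2 - 18*v^2 + 4*v; d F_3 = (0) du + (-1) dv
Combining and collecting du, dv coefficients:
  coeff of du: 4*u*(2*u^2 + 3*v^2 + 3*v)
  coeff of dv: 12*u^2*v + 4*u^2 + 36*v^3 + 33*v^2 - 7*v
F^* omega = (4*u*(2*u^2 + 3*v^2 + 3*v)) du + (12*u^2*v + 4*u^2 + 36*v^3 + 33*v^2 - 7*v) dv.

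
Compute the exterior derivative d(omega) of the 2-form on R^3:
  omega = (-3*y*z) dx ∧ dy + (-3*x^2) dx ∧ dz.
d(omega) = (-3*y) dx ∧ dy ∧ dz

For a 2-form omega = sum_{i<j} g_{ij} dx_i ∧ dx_j, the exterior derivative is
  d(omega) = sum_{i<j} d(g_{ij}) ∧ dx_i ∧ dx_j = sum_{i<j, k} (∂g_{ij}/∂x_k) dx_k ∧ dx_i ∧ dx_j.
Expand each term, using dx_k ∧ dx_i ∧ dx_j = sgn(permutation) dx_{(a)} ∧ dx_{(b)} ∧ dx_{(c)} with (a < b < c) sorted:
  d(-3*y*z) includes (∂/∂z)(-3*y*z) dz = (-3*y) dz, which multiplied by dx ∧ dy gives (-3*y) dx ∧ dy ∧ dz
Collecting like 3-forms: d(omega) = (-3*y) dx ∧ dy ∧ dz.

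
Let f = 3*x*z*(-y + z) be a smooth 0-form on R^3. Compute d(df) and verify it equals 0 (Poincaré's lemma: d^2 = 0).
d(df) = 0

Step 1: df = sum_i (∂f/∂x_i) dx_i = (3*z*(-y + z)) dx + (-3*x*z) dy + (3*x*(-y + 2*z)) dz.
Step 2: Apply d again. Using the 1-form formula, the coefficient of dx ∧ dy in d(df) is ∂^2 f/∂x ∂y - ∂^2 f/∂y ∂x = (-3*z) - (-3*z) = 0 (equality of mixed partials for smooth f).
Similarly for dx ∧ dz and dy ∧ dz — all coefficients vanish. So d(df) = 0.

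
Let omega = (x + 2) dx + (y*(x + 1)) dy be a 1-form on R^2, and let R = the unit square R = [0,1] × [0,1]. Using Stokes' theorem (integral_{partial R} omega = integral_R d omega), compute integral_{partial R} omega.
integral_(partial R) omega = 1/2

Stokes: integral_partial_R omega = integral_R d omega with d omega = (∂Q/∂x - ∂P/∂y) dx ∧ dy.
  ∂Q/∂x = y
  ∂P/∂y = 0
  integrand = ∂Q/∂x - ∂P/∂y = y.
Integrating over R: integral_0^1 integral_0^1 (y) dx dy = 1/2.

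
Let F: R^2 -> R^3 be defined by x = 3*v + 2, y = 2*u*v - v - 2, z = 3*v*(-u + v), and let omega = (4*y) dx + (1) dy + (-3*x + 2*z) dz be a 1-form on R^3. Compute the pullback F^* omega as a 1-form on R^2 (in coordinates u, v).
F^* omega = (v*(18*u*v - 18*v^2 + 27*v + 20)) du + (18*u^2*v - 54*u*v^2 + 51*u*v + 20*u + 36*v^3 - 54*v^2 - 48*v - 25) dv

Using F^*(f dg) = (f ∘ F) d(g ∘ F), substitute each coordinate x_i by F_i(u, v) in f_i, and replace dx_i by d F_i = (∂F_i/∂u) du + (∂F_i/∂v) dv.
  For the x component: f_1(F) = 8*u*v - 4*v - 8; d F_1 = (0) du + (3) dv
  For the y component: f_2(F) = 1; d F_2 = (2*v) du + (2*u - 1) dv
  For the z component: f_3(F) = -6*u*v + 6*v^2 - 9*v - 6; d F_3 = (-3*v) du + (-3*u + 6*v) dv
Combining and collecting du, dv coefficients:
  coeff of du: v*(18*u*v - 18*v^2 + 27*v + 20)
  coeff of dv: 18*u^2*v - 54*u*v^2 + 51*u*v + 20*u + 36*v^3 - 54*v^2 - 48*v - 25
F^* omega = (v*(18*u*v - 18*v^2 + 27*v + 20)) du + (18*u^2*v - 54*u*v^2 + 51*u*v + 20*u + 36*v^3 - 54*v^2 - 48*v - 25) dv.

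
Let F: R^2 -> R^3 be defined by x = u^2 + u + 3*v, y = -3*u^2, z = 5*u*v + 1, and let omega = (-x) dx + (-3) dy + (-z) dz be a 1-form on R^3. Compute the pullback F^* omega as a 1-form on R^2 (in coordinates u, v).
F^* omega = (-2*u^3 - 3*u^2 - 25*u*v^2 - 6*u*v + 17*u - 8*v) du + (-25*u^2*v - 3*u^2 - 8*u - 9*v) dv

Using F^*(f dg) = (f ∘ F) d(g ∘ F), substitute each coordinate x_i by F_i(u, v) in f_i, and replace dx_i by d F_i = (∂F_i/∂u) du + (∂F_i/∂v) dv.
  For the x component: f_1(F) = -u^2 - u - 3*v; d F_1 = (2*u + 1) du + (3) dv
  For the y component: f_2(F) = -3; d F_2 = (-6*u) du + (0) dv
  For the z component: f_3(F) = -5*u*v - 1; d F_3 = (5*v) du + (5*u) dv
Combining and collecting du, dv coefficients:
  coeff of du: -2*u^3 - 3*u^2 - 25*u*v^2 - 6*u*v + 17*u - 8*v
  coeff of dv: -25*u^2*v - 3*u^2 - 8*u - 9*v
F^* omega = (-2*u^3 - 3*u^2 - 25*u*v^2 - 6*u*v + 17*u - 8*v) du + (-25*u^2*v - 3*u^2 - 8*u - 9*v) dv.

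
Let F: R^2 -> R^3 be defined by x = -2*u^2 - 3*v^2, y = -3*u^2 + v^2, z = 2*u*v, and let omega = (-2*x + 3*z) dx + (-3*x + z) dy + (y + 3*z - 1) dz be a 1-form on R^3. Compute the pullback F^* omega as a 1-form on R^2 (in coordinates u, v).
F^* omega = (-52*u^3 - 42*u^2*v - 66*u*v^2 + 2*v^3 - 2*v) du + (-6*u^3 - 30*u*v^2 - 2*u - 18*v^3) dv

Using F^*(f dg) = (f ∘ F) d(g ∘ F), substitute each coordinate x_i by F_i(u, v) in f_i, and replace dx_i by d F_i = (∂F_i/∂u) du + (∂F_i/∂v) dv.
  For the x component: f_1(F) = 4*u^2 + 6*u*v + 6*v^2; d F_1 = (-4*u) du + (-6*v) dv
  For the y component: f_2(F) = 6*u^2 + 2*u*v + 9*v^2; d F_2 = (-6*u) du + (2*v) dv
  For the z component: f_3(F) = -3*u^2 + 6*u*v + v^2 - 1; d F_3 = (2*v) du + (2*u) dv
Combining and collecting du, dv coefficients:
  coeff of du: -52*u^3 - 42*u^2*v - 66*u*v^2 + 2*v^3 - 2*v
  coeff of dv: -6*u^3 - 30*u*v^2 - 2*u - 18*v^3
F^* omega = (-52*u^3 - 42*u^2*v - 66*u*v^2 + 2*v^3 - 2*v) du + (-6*u^3 - 30*u*v^2 - 2*u - 18*v^3) dv.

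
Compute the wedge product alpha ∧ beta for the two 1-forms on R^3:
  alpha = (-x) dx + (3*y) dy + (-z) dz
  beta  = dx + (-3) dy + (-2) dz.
alpha ∧ beta = (3*x - 3*y) dx ∧ dy + (2*x + z) dx ∧ dz + (-6*y - 3*z) dy ∧ dz

Distribute the wedge, using dx_i ∧ dx_j = -dx_j ∧ dx_i and dx_i ∧ dx_i = 0. For each pair (i, j) with i < j, the coefficient of dx_i ∧ dx_j in alpha ∧ beta is (alpha_i * beta_j - alpha_j * beta_i). Collecting: alpha ∧ beta = (3*x - 3*y) dx ∧ dy + (2*x + z) dx ∧ dz + (-6*y - 3*z) dy ∧ dz.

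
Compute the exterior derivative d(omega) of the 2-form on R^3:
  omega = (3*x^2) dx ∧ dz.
d(omega) = 0

For a 2-form omega = sum_{i<j} g_{ij} dx_i ∧ dx_j, the exterior derivative is
  d(omega) = sum_{i<j} d(g_{ij}) ∧ dx_i ∧ dx_j = sum_{i<j, k} (∂g_{ij}/∂x_k) dx_k ∧ dx_i ∧ dx_j.
Expand each term, using dx_k ∧ dx_i ∧ dx_j = sgn(permutation) dx_{(a)} ∧ dx_{(b)} ∧ dx_{(c)} with (a < b < c) sorted:

Collecting like 3-forms: d(omega) = 0.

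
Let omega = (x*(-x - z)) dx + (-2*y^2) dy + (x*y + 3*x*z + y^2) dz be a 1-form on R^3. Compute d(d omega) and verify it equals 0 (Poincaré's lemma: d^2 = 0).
d(d omega) = 0

Step 1: d omega = sum_{i<j} (∂f_j/∂x_i - ∂f_i/∂x_j) dx_i ∧ dx_j:
  coeff of dx ∧ dy: 0
  coeff of dx ∧ dz: x + y + 3*z
  coeff of dy ∧ dz: x + 2*y
Step 2: Apply d again to each 2-form coefficient. The only possible 3-form in R^3 is dx ∧ dy ∧ dz, with coefficient
  ∂(coeff of dy∧dz)/∂x - ∂(coeff of dx∧dz)/∂y + ∂(coeff of dx∧dy)/∂z
  = ∂/∂x (x + 2*y) - ∂/∂y (x + y + 3*z) + ∂/∂z (0).
Each of these terms simplifies to sums of mixed partials that cancel in pairs. The result is 0 (by equality of mixed partials for smooth functions — Schwarz / Clairaut).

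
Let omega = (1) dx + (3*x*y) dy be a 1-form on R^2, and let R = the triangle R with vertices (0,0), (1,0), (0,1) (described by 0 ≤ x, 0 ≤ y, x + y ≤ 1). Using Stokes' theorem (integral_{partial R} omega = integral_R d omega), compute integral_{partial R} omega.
integral_(partial R) omega = 1/2

Stokes: integral_partial_R omega = integral_R d omega with d omega = (∂Q/∂x - ∂P/∂y) dx ∧ dy.
  ∂Q/∂x = 3*y
  ∂P/∂y = 0
  integrand = ∂Q/∂x - ∂P/∂y = 3*y.
Integrating over R: integral_0^1 integral_0^{1-x} (3*y) dy dx = 1/2.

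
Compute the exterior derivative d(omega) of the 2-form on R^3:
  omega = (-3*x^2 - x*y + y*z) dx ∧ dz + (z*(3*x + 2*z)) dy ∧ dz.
d(omega) = (x + 2*z) dx ∧ dy ∧ dz

For a 2-form omega = sum_{i<j} g_{ij} dx_i ∧ dx_j, the exterior derivative is
  d(omega) = sum_{i<j} d(g_{ij}) ∧ dx_i ∧ dx_j = sum_{i<j, k} (∂g_{ij}/∂x_k) dx_k ∧ dx_i ∧ dx_j.
Expand each term, using dx_k ∧ dx_i ∧ dx_j = sgn(permutation) dx_{(a)} ∧ dx_{(b)} ∧ dx_{(c)} with (a < b < c) sorted:
  d(-3*x^2 - x*y + y*z) includes (∂/∂y)(-3*x^2 - x*y + y*z) dy = (-x + z) dy, which multiplied by dx ∧ dz gives (x - z) dx ∧ dy ∧ dz
  d(z*(3*x + 2*z)) includes (∂/∂x)(z*(3*x + 2*z)) dx = (3*z) dx, which multiplied by dy ∧ dz gives (3*z) dx ∧ dy ∧ dz
Collecting like 3-forms: d(omega) = (x + 2*z) dx ∧ dy ∧ dz.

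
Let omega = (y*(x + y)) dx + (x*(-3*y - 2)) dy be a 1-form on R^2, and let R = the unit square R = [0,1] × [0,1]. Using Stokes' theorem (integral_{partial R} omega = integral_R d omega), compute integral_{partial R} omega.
integral_(partial R) omega = -5

Stokes: integral_partial_R omega = integral_R d omega with d omega = (∂Q/∂x - ∂P/∂y) dx ∧ dy.
  ∂Q/∂x = -3*y - 2
  ∂P/∂y = x + 2*y
  integrand = ∂Q/∂x - ∂P/∂y = -x - 5*y - 2.
Integrating over R: integral_0^1 integral_0^1 (-x - 5*y - 2) dx dy = -5.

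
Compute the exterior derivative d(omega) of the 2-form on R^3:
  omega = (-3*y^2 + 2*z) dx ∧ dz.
d(omega) = (6*y) dx ∧ dy ∧ dz

For a 2-form omega = sum_{i<j} g_{ij} dx_i ∧ dx_j, the exterior derivative is
  d(omega) = sum_{i<j} d(g_{ij}) ∧ dx_i ∧ dx_j = sum_{i<j, k} (∂g_{ij}/∂x_k) dx_k ∧ dx_i ∧ dx_j.
Expand each term, using dx_k ∧ dx_i ∧ dx_j = sgn(permutation) dx_{(a)} ∧ dx_{(b)} ∧ dx_{(c)} with (a < b < c) sorted:
  d(-3*y^2 + 2*z) includes (∂/∂y)(-3*y^2 + 2*z) dy = (-6*y) dy, which multiplied by dx ∧ dz gives (6*y) dx ∧ dy ∧ dz
Collecting like 3-forms: d(omega) = (6*y) dx ∧ dy ∧ dz.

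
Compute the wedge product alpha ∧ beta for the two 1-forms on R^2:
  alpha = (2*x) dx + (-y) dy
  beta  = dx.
alpha ∧ beta = (y) dx ∧ dy

Distribute the wedge, using dx_i ∧ dx_j = -dx_j ∧ dx_i and dx_i ∧ dx_i = 0. For each pair (i, j) with i < j, the coefficient of dx_i ∧ dx_j in alpha ∧ beta is (alpha_i * beta_j - alpha_j * beta_i). Collecting: alpha ∧ beta = (y) dx ∧ dy.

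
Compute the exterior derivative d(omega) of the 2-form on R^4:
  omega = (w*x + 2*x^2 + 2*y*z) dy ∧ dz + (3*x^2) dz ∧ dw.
d(omega) = (w + 4*x) dx ∧ dy ∧ dz + (x) dy ∧ dz ∧ dw + (6*x) dx ∧ dz ∧ dw

For a 2-form omega = sum_{i<j} g_{ij} dx_i ∧ dx_j, the exterior derivative is
  d(omega) = sum_{i<j} d(g_{ij}) ∧ dx_i ∧ dx_j = sum_{i<j, k} (∂g_{ij}/∂x_k) dx_k ∧ dx_i ∧ dx_j.
Expand each term, using dx_k ∧ dx_i ∧ dx_j = sgn(permutation) dx_{(a)} ∧ dx_{(b)} ∧ dx_{(c)} with (a < b < c) sorted:
  d(w*x + 2*x^2 + 2*y*z) includes (∂/∂x)(w*x + 2*x^2 + 2*y*z) dx = (w + 4*x) dx, which multiplied by dy ∧ dz gives (w + 4*x) dx ∧ dy ∧ dz
  d(w*x + 2*x^2 + 2*y*z) includes (∂/∂w)(w*x + 2*x^2 + 2*y*z) dw = (x) dw, which multiplied by dy ∧ dz gives (x) dy ∧ dz ∧ dw
  d(3*x^2) includes (∂/∂x)(3*x^2) dx = (6*x) dx, which multiplied by dz ∧ dw gives (6*x) dx ∧ dz ∧ dw
Collecting like 3-forms: d(omega) = (w + 4*x) dx ∧ dy ∧ dz + (x) dy ∧ dz ∧ dw + (6*x) dx ∧ dz ∧ dw.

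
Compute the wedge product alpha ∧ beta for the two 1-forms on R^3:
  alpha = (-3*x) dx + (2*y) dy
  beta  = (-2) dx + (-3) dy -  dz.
alpha ∧ beta = (9*x + 4*y) dx ∧ dy + (3*x) dx ∧ dz + (-2*y) dy ∧ dz

Distribute the wedge, using dx_i ∧ dx_j = -dx_j ∧ dx_i and dx_i ∧ dx_i = 0. For each pair (i, j) with i < j, the coefficient of dx_i ∧ dx_j in alpha ∧ beta is (alpha_i * beta_j - alpha_j * beta_i). Collecting: alpha ∧ beta = (9*x + 4*y) dx ∧ dy + (3*x) dx ∧ dz + (-2*y) dy ∧ dz.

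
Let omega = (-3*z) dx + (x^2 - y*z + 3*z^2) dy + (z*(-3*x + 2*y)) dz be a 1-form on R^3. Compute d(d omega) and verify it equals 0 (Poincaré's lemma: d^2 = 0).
d(d omega) = 0

Step 1: d omega = sum_{i<j} (∂f_j/∂x_i - ∂f_i/∂x_j) dx_i ∧ dx_j:
  coeff of dx ∧ dy: 2*x
  coeff of dx ∧ dz: 3 - 3*z
  coeff of dy ∧ dz: y - 4*z
Step 2: Apply d again to each 2-form coefficient. The only possible 3-form in R^3 is dx ∧ dy ∧ dz, with coefficient
  ∂(coeff of dy∧dz)/∂x - ∂(coeff of dx∧dz)/∂y + ∂(coeff of dx∧dy)/∂z
  = ∂/∂x (y - 4*z) - ∂/∂y (3 - 3*z) + ∂/∂z (2*x).
Each of these terms simplifies to sums of mixed partials that cancel in pairs. The result is 0 (by equality of mixed partials for smooth functions — Schwarz / Clairaut).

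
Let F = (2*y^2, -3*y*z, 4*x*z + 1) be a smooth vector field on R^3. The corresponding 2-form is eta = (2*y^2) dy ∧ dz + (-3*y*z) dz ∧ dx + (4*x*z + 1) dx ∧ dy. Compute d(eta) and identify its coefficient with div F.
d(eta) = (4*x - 3*z) dx ∧ dy ∧ dz; div F = 4*x - 3*z

For a 2-form in R^3 of the form above, applying d gives a 3-form with coefficient ∂P/∂x + ∂Q/∂y + ∂R/∂z:
  ∂P/∂x = 0
  ∂Q/∂y = -3*z
  ∂R/∂z = 4*x
Sum = 4*x - 3*z, which is exactly div F.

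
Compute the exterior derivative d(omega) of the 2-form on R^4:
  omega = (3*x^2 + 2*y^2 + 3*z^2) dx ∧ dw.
d(omega) = (-4*y) dx ∧ dy ∧ dw + (-6*z) dx ∧ dz ∧ dw

For a 2-form omega = sum_{i<j} g_{ij} dx_i ∧ dx_j, the exterior derivative is
  d(omega) = sum_{i<j} d(g_{ij}) ∧ dx_i ∧ dx_j = sum_{i<j, k} (∂g_{ij}/∂x_k) dx_k ∧ dx_i ∧ dx_j.
Expand each term, using dx_k ∧ dx_i ∧ dx_j = sgn(permutation) dx_{(a)} ∧ dx_{(b)} ∧ dx_{(c)} with (a < b < c) sorted:
  d(3*x^2 + 2*y^2 + 3*z^2) includes (∂/∂y)(3*x^2 + 2*y^2 + 3*z^2) dy = (4*y) dy, which multiplied by dx ∧ dw gives (-4*y) dx ∧ dy ∧ dw
  d(3*x^2 + 2*y^2 + 3*z^2) includes (∂/∂z)(3*x^2 + 2*y^2 + 3*z^2) dz = (6*z) dz, which multiplied by dx ∧ dw gives (-6*z) dx ∧ dz ∧ dw
Collecting like 3-forms: d(omega) = (-4*y) dx ∧ dy ∧ dw + (-6*z) dx ∧ dz ∧ dw.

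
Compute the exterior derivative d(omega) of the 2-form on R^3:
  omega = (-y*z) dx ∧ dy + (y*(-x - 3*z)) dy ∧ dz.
d(omega) = (-2*y) dx ∧ dy ∧ dz

For a 2-form omega = sum_{i<j} g_{ij} dx_i ∧ dx_j, the exterior derivative is
  d(omega) = sum_{i<j} d(g_{ij}) ∧ dx_i ∧ dx_j = sum_{i<j, k} (∂g_{ij}/∂x_k) dx_k ∧ dx_i ∧ dx_j.
Expand each term, using dx_k ∧ dx_i ∧ dx_j = sgn(permutation) dx_{(a)} ∧ dx_{(b)} ∧ dx_{(c)} with (a < b < c) sorted:
  d(-y*z) includes (∂/∂z)(-y*z) dz = (-y) dz, which multiplied by dx ∧ dy gives (-y) dx ∧ dy ∧ dz
  d(y*(-x - 3*z)) includes (∂/∂x)(y*(-x - 3*z)) dx = (-y) dx, which multiplied by dy ∧ dz gives (-y) dx ∧ dy ∧ dz
Collecting like 3-forms: d(omega) = (-2*y) dx ∧ dy ∧ dz.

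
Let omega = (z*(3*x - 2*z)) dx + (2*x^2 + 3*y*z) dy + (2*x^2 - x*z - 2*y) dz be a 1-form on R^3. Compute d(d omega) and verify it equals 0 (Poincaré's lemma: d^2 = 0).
d(d omega) = 0

Step 1: d omega = sum_{i<j} (∂f_j/∂x_i - ∂f_i/∂x_j) dx_i ∧ dx_j:
  coeff of dx ∧ dy: 4*x
  coeff of dx ∧ dz: x + 3*z
  coeff of dy ∧ dz: -3*y - 2
Step 2: Apply d again to each 2-form coefficient. The only possible 3-form in R^3 is dx ∧ dy ∧ dz, with coefficient
  ∂(coeff of dy∧dz)/∂x - ∂(coeff of dx∧dz)/∂y + ∂(coeff of dx∧dy)/∂z
  = ∂/∂x (-3*y - 2) - ∂/∂y (x + 3*z) + ∂/∂z (4*x).
Each of these terms simplifies to sums of mixed partials that cancel in pairs. The result is 0 (by equality of mixed partials for smooth functions — Schwarz / Clairaut).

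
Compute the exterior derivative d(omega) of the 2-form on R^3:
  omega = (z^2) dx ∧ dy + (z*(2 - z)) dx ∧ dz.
d(omega) = (2*z) dx ∧ dy ∧ dz

For a 2-form omega = sum_{i<j} g_{ij} dx_i ∧ dx_j, the exterior derivative is
  d(omega) = sum_{i<j} d(g_{ij}) ∧ dx_i ∧ dx_j = sum_{i<j, k} (∂g_{ij}/∂x_k) dx_k ∧ dx_i ∧ dx_j.
Expand each term, using dx_k ∧ dx_i ∧ dx_j = sgn(permutation) dx_{(a)} ∧ dx_{(b)} ∧ dx_{(c)} with (a < b < c) sorted:
  d(z^2) includes (∂/∂z)(z^2) dz = (2*z) dz, which multiplied by dx ∧ dy gives (2*z) dx ∧ dy ∧ dz
Collecting like 3-forms: d(omega) = (2*z) dx ∧ dy ∧ dz.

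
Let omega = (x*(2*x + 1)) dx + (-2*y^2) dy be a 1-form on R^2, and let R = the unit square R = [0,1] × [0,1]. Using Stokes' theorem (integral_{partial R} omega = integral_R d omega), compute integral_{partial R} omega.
integral_(partial R) omega = 0

Stokes: integral_partial_R omega = integral_R d omega with d omega = (∂Q/∂x - ∂P/∂y) dx ∧ dy.
  ∂Q/∂x = 0
  ∂P/∂y = 0
  integrand = ∂Q/∂x - ∂P/∂y = 0.
Integrating over R: integral_0^1 integral_0^1 (0) dx dy = 0.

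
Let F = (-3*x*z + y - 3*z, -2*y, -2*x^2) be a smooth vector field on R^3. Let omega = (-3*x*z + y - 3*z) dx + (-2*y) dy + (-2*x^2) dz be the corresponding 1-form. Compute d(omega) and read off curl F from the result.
d(omega) = (0) dy ∧ dz + (x - 3) dz ∧ dx + (-1) dx ∧ dy; curl F = (0, x - 3, -1)

d omega = sum_{i<j} (∂f_j/∂x_i - ∂f_i/∂x_j) dx_i ∧ dx_j. Under the identification (dy ∧ dz, dz ∧ dx, dx ∧ dy) ↔ (e_x, e_y, e_z), the coefficients are exactly the components of curl F. Compute:
  ∂R/∂y - ∂Q/∂z = (0) - (0) = 0
  ∂P/∂z - ∂R/∂x = (-3*x - 3) - (-4*x) = x - 3
  ∂Q/∂x - ∂P/∂y = (0) - (1) = -1.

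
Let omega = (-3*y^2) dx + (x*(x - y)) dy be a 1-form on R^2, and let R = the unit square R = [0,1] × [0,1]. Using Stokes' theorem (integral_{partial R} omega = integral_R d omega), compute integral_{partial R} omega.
integral_(partial R) omega = 7/2

Stokes: integral_partial_R omega = integral_R d omega with d omega = (∂Q/∂x - ∂P/∂y) dx ∧ dy.
  ∂Q/∂x = 2*x - y
  ∂P/∂y = -6*y
  integrand = ∂Q/∂x - ∂P/∂y = 2*x + 5*y.
Integrating over R: integral_0^1 integral_0^1 (2*x + 5*y) dx dy = 7/2.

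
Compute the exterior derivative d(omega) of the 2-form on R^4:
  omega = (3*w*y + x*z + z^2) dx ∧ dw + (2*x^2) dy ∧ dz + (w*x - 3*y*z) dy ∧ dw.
d(omega) = (-2*w) dx ∧ dy ∧ dw + (-x - 2*z) dx ∧ dz ∧ dw + (4*x) dx ∧ dy ∧ dz + (3*y) dy ∧ dz ∧ dw

For a 2-form omega = sum_{i<j} g_{ij} dx_i ∧ dx_j, the exterior derivative is
  d(omega) = sum_{i<j} d(g_{ij}) ∧ dx_i ∧ dx_j = sum_{i<j, k} (∂g_{ij}/∂x_k) dx_k ∧ dx_i ∧ dx_j.
Expand each term, using dx_k ∧ dx_i ∧ dx_j = sgn(permutation) dx_{(a)} ∧ dx_{(b)} ∧ dx_{(c)} with (a < b < c) sorted:
  d(3*w*y + x*z + z^2) includes (∂/∂y)(3*w*y + x*z + z^2) dy = (3*w) dy, which multiplied by dx ∧ dw gives (-3*w) dx ∧ dy ∧ dw
  d(3*w*y + x*z + z^2) includes (∂/∂z)(3*w*y + x*z + z^2) dz = (x + 2*z) dz, which multiplied by dx ∧ dw gives (-x - 2*z) dx ∧ dz ∧ dw
  d(2*x^2) includes (∂/∂x)(2*x^2) dx = (4*x) dx, which multiplied by dy ∧ dz gives (4*x) dx ∧ dy ∧ dz
  d(w*x - 3*y*z) includes (∂/∂x)(w*x - 3*y*z) dx = (w) dx, which multiplied by dy ∧ dw gives (w) dx ∧ dy ∧ dw
  d(w*x - 3*y*z) includes (∂/∂z)(w*x - 3*y*z) dz = (-3*y) dz, which multiplied by dy ∧ dw gives (3*y) dy ∧ dz ∧ dw
Collecting like 3-forms: d(omega) = (-2*w) dx ∧ dy ∧ dw + (-x - 2*z) dx ∧ dz ∧ dw + (4*x) dx ∧ dy ∧ dz + (3*y) dy ∧ dz ∧ dw.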